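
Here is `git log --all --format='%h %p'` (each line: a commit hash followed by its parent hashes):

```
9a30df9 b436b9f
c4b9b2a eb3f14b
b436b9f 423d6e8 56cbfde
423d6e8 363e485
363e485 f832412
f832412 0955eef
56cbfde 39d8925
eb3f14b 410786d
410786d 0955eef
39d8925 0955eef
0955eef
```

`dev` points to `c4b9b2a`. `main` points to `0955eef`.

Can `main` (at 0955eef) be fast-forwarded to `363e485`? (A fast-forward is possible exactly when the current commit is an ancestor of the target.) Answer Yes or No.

Yes

A fast-forward from 0955eef to 363e485 is possible iff 0955eef is an ancestor of 363e485.
Ancestors of 363e485: {0955eef, 363e485, f832412}.
0955eef is among them, so fast-forward is possible.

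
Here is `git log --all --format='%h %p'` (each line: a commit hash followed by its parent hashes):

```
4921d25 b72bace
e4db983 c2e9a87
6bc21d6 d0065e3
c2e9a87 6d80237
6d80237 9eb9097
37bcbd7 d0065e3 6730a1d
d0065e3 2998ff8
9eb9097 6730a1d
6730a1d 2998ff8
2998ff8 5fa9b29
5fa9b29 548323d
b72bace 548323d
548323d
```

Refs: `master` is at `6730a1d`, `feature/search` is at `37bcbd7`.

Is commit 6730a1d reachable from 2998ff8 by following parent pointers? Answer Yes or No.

Ancestors of 2998ff8: {2998ff8, 548323d, 5fa9b29}.
6730a1d is not in that set, so it is not an ancestor of 2998ff8.

No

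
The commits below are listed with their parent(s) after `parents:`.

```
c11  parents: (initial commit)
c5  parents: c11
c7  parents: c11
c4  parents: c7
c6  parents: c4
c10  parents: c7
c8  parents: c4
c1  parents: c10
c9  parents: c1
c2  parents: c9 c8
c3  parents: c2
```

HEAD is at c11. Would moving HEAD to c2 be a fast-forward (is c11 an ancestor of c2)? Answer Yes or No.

A fast-forward from c11 to c2 is possible iff c11 is an ancestor of c2.
Ancestors of c2: {c1, c10, c11, c2, c4, c7, c8, c9}.
c11 is among them, so fast-forward is possible.

Yes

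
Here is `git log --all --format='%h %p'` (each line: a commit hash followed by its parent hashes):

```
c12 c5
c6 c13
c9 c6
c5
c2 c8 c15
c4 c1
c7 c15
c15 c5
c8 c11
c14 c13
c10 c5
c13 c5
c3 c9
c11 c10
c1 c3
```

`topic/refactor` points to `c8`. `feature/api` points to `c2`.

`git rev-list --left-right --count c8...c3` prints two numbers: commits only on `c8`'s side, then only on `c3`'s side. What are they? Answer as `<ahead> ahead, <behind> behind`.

Reachable from c8: {c10, c11, c5, c8}.
Reachable from c3: {c13, c3, c5, c6, c9}.
Only in c8's history (ahead): {c10, c11, c8} — 3.
Only in c3's history (behind): {c13, c3, c6, c9} — 4.

3 ahead, 4 behind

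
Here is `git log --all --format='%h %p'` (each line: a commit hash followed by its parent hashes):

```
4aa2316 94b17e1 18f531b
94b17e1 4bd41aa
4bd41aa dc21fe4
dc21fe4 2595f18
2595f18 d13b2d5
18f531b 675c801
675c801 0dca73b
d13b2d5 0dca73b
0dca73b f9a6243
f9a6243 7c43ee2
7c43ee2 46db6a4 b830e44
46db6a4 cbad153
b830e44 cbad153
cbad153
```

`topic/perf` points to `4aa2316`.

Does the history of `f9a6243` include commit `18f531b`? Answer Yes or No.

Ancestors of f9a6243: {46db6a4, 7c43ee2, b830e44, cbad153, f9a6243}.
18f531b is not in that set, so it is not an ancestor of f9a6243.

No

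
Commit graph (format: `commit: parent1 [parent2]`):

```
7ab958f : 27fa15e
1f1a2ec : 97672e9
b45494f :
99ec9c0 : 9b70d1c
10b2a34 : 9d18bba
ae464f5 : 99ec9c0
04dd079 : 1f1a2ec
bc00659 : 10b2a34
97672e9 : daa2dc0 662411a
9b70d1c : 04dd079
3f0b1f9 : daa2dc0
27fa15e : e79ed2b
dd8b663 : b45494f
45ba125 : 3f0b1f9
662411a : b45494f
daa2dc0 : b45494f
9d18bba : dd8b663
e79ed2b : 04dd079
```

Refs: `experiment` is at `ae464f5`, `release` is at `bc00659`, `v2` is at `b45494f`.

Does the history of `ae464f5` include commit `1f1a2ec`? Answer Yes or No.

Yes

Ancestors of ae464f5 (commits reachable by following parents): {04dd079, 1f1a2ec, 662411a, 97672e9, 99ec9c0, 9b70d1c, ae464f5, b45494f, daa2dc0}.
1f1a2ec is in that set, so it is an ancestor of ae464f5.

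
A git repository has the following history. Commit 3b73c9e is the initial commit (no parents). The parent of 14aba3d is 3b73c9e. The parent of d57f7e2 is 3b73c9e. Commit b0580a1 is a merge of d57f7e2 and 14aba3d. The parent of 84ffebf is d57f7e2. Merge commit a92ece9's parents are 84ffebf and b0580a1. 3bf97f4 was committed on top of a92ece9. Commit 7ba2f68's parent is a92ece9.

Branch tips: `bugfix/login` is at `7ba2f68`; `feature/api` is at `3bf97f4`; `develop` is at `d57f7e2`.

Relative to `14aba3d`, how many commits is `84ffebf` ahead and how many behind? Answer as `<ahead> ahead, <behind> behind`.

Reachable from 84ffebf: {3b73c9e, 84ffebf, d57f7e2}.
Reachable from 14aba3d: {14aba3d, 3b73c9e}.
Only in 84ffebf's history (ahead): {84ffebf, d57f7e2} — 2.
Only in 14aba3d's history (behind): {14aba3d} — 1.

2 ahead, 1 behind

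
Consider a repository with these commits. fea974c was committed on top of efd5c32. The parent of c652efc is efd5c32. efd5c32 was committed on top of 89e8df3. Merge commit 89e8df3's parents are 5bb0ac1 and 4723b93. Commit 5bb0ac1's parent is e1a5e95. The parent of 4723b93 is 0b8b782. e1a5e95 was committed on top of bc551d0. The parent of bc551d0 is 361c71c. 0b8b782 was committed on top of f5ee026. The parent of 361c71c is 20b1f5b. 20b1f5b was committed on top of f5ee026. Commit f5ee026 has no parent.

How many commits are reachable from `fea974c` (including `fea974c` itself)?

Walking parent pointers from fea974c: reachable set = {0b8b782, 20b1f5b, 361c71c, 4723b93, 5bb0ac1, 89e8df3, bc551d0, e1a5e95, efd5c32, f5ee026, fea974c}.
That is 11 commits.

11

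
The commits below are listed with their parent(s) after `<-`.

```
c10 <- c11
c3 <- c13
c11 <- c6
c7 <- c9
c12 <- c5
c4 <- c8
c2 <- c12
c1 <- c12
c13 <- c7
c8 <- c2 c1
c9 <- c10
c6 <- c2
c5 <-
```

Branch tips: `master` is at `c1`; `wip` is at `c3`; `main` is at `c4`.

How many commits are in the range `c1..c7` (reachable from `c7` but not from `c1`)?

Reachable from c7: {c10, c11, c12, c2, c5, c6, c7, c9}.
Reachable from c1: {c1, c12, c5}.
In c7's history but not c1's: {c10, c11, c2, c6, c7, c9} — 6 commits.

6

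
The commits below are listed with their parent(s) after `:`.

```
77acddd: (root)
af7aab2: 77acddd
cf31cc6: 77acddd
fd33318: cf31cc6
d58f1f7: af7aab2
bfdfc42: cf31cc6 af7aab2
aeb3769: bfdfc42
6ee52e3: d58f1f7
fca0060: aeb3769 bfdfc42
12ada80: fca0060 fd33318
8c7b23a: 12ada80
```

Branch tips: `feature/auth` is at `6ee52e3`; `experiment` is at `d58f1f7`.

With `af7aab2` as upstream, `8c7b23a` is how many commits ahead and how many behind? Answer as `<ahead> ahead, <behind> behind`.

7 ahead, 0 behind

Reachable from 8c7b23a: {12ada80, 77acddd, 8c7b23a, aeb3769, af7aab2, bfdfc42, cf31cc6, fca0060, fd33318}.
Reachable from af7aab2: {77acddd, af7aab2}.
Only in 8c7b23a's history (ahead): {12ada80, 8c7b23a, aeb3769, bfdfc42, cf31cc6, fca0060, fd33318} — 7.
Only in af7aab2's history (behind): {} — 0.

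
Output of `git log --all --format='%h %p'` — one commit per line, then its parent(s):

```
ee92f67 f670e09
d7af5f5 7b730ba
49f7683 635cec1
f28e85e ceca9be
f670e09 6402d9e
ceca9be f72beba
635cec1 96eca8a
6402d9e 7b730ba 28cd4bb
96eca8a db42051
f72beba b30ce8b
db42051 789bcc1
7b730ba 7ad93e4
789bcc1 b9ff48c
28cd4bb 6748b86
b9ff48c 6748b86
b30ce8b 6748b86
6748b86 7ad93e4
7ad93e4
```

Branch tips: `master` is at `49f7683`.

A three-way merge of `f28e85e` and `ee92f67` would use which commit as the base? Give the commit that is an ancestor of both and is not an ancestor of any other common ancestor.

Ancestors of f28e85e: {6748b86, 7ad93e4, b30ce8b, ceca9be, f28e85e, f72beba}.
Ancestors of ee92f67: {28cd4bb, 6402d9e, 6748b86, 7ad93e4, 7b730ba, ee92f67, f670e09}.
Common ancestors: {6748b86, 7ad93e4}.
Among these, 6748b86 is not an ancestor of any other common ancestor — it is the merge base.

6748b86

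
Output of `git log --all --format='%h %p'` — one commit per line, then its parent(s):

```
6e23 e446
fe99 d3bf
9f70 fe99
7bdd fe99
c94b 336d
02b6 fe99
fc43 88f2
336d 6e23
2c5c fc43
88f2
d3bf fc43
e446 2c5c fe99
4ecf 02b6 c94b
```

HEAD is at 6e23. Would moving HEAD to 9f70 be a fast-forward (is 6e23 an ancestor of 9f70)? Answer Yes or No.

No

A fast-forward from 6e23 to 9f70 is possible iff 6e23 is an ancestor of 9f70.
Ancestors of 9f70: {88f2, 9f70, d3bf, fc43, fe99}.
6e23 is not among them, so fast-forward is not possible.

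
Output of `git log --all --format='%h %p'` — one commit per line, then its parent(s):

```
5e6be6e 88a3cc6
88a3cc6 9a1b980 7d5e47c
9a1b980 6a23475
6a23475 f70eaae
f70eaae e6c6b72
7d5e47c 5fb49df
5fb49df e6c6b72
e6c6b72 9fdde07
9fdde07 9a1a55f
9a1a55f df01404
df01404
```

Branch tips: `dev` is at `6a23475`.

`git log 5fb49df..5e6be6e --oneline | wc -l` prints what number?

Reachable from 5e6be6e: {5e6be6e, 5fb49df, 6a23475, 7d5e47c, 88a3cc6, 9a1a55f, 9a1b980, 9fdde07, df01404, e6c6b72, f70eaae}.
Reachable from 5fb49df: {5fb49df, 9a1a55f, 9fdde07, df01404, e6c6b72}.
In 5e6be6e's history but not 5fb49df's: {5e6be6e, 6a23475, 7d5e47c, 88a3cc6, 9a1b980, f70eaae} — 6 commits.

6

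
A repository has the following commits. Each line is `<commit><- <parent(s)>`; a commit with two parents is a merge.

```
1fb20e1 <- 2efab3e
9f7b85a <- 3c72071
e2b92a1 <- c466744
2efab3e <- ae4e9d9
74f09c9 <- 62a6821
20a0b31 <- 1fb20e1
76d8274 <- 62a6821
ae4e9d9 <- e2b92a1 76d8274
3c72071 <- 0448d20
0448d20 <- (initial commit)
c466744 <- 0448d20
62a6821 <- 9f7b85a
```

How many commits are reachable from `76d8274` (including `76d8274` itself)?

Walking parent pointers from 76d8274: reachable set = {0448d20, 3c72071, 62a6821, 76d8274, 9f7b85a}.
That is 5 commits.

5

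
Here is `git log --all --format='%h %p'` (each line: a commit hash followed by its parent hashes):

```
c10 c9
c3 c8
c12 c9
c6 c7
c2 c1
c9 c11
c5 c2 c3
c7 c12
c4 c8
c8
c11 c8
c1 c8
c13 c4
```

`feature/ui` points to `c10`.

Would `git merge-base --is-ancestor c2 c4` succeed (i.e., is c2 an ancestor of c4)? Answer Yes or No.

Ancestors of c4: {c4, c8}.
c2 is not in that set, so it is not an ancestor of c4.

No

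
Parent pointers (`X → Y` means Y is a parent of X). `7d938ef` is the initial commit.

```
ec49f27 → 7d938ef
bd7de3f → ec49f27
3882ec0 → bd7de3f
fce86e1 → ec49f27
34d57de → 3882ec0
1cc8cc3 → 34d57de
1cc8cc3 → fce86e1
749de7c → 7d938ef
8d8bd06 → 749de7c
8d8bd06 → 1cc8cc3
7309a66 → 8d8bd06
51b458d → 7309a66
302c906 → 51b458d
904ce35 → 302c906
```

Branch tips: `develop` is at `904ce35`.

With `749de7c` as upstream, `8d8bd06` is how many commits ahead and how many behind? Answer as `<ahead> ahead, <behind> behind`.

7 ahead, 0 behind

Reachable from 8d8bd06: {1cc8cc3, 34d57de, 3882ec0, 749de7c, 7d938ef, 8d8bd06, bd7de3f, ec49f27, fce86e1}.
Reachable from 749de7c: {749de7c, 7d938ef}.
Only in 8d8bd06's history (ahead): {1cc8cc3, 34d57de, 3882ec0, 8d8bd06, bd7de3f, ec49f27, fce86e1} — 7.
Only in 749de7c's history (behind): {} — 0.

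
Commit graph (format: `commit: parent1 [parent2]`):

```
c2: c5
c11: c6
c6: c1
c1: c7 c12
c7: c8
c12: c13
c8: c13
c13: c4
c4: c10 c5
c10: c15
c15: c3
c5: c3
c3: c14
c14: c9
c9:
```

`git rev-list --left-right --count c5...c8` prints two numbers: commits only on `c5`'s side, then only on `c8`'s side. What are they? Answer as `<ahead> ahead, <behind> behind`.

Reachable from c5: {c14, c3, c5, c9}.
Reachable from c8: {c10, c13, c14, c15, c3, c4, c5, c8, c9}.
Only in c5's history (ahead): {} — 0.
Only in c8's history (behind): {c10, c13, c15, c4, c8} — 5.

0 ahead, 5 behind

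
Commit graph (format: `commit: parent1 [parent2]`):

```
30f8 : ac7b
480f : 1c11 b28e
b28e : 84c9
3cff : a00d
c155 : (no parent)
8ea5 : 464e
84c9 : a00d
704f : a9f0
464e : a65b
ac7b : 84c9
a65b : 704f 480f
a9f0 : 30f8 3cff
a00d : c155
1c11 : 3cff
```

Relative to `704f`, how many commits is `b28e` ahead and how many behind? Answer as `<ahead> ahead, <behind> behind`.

1 ahead, 5 behind

Reachable from b28e: {84c9, a00d, b28e, c155}.
Reachable from 704f: {30f8, 3cff, 704f, 84c9, a00d, a9f0, ac7b, c155}.
Only in b28e's history (ahead): {b28e} — 1.
Only in 704f's history (behind): {30f8, 3cff, 704f, a9f0, ac7b} — 5.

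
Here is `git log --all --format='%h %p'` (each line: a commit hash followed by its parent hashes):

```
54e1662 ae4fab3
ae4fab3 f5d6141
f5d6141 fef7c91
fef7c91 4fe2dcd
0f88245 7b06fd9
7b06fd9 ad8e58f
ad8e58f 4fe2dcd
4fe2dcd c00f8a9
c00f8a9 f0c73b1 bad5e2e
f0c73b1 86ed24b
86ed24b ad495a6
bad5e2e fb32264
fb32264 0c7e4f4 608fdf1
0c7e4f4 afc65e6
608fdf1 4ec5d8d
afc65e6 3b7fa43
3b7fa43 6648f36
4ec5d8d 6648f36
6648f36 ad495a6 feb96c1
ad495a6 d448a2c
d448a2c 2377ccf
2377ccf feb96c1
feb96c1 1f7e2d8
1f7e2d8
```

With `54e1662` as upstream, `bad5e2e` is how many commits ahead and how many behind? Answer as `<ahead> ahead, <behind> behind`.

Reachable from bad5e2e: {0c7e4f4, 1f7e2d8, 2377ccf, 3b7fa43, 4ec5d8d, 608fdf1, 6648f36, ad495a6, afc65e6, bad5e2e, d448a2c, fb32264, feb96c1}.
Reachable from 54e1662: {0c7e4f4, 1f7e2d8, 2377ccf, 3b7fa43, 4ec5d8d, 4fe2dcd, 54e1662, 608fdf1, 6648f36, 86ed24b, ad495a6, ae4fab3, afc65e6, bad5e2e, c00f8a9, d448a2c, f0c73b1, f5d6141, fb32264, feb96c1, fef7c91}.
Only in bad5e2e's history (ahead): {} — 0.
Only in 54e1662's history (behind): {4fe2dcd, 54e1662, 86ed24b, ae4fab3, c00f8a9, f0c73b1, f5d6141, fef7c91} — 8.

0 ahead, 8 behind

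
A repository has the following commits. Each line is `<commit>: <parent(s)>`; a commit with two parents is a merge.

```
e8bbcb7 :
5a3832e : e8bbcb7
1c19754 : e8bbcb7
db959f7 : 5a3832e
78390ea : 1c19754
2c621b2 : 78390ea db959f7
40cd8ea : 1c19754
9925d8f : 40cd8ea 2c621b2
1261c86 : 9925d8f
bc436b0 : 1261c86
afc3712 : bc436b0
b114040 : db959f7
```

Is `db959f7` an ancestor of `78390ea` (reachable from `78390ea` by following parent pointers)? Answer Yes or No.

No

Ancestors of 78390ea: {1c19754, 78390ea, e8bbcb7}.
db959f7 is not in that set, so it is not an ancestor of 78390ea.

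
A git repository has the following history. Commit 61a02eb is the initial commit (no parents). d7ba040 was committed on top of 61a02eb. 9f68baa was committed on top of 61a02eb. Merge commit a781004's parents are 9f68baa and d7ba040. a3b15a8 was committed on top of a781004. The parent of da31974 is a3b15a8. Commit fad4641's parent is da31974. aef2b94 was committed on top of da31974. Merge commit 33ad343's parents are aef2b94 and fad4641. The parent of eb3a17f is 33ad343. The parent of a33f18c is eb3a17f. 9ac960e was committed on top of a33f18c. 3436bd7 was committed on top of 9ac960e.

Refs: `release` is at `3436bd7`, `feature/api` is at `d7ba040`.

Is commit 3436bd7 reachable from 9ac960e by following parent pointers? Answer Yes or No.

No

Ancestors of 9ac960e: {33ad343, 61a02eb, 9ac960e, 9f68baa, a33f18c, a3b15a8, a781004, aef2b94, d7ba040, da31974, eb3a17f, fad4641}.
3436bd7 is not in that set, so it is not an ancestor of 9ac960e.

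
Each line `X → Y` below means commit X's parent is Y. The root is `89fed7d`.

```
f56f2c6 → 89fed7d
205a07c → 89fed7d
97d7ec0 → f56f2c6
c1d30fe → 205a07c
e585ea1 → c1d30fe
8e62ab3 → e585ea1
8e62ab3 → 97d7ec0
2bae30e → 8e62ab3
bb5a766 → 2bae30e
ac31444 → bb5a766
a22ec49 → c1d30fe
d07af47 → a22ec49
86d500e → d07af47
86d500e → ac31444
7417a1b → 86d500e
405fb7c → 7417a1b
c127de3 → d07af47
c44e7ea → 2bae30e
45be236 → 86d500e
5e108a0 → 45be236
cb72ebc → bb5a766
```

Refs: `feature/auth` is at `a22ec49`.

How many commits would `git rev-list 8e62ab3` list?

7

Walking parent pointers from 8e62ab3: reachable set = {205a07c, 89fed7d, 8e62ab3, 97d7ec0, c1d30fe, e585ea1, f56f2c6}.
That is 7 commits.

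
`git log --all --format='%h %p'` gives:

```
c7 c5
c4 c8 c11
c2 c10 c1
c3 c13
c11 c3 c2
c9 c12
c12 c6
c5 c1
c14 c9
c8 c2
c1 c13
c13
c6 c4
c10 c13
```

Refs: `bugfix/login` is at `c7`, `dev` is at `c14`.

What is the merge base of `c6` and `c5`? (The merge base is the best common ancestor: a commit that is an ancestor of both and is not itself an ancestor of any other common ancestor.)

c1

Ancestors of c6: {c1, c10, c11, c13, c2, c3, c4, c6, c8}.
Ancestors of c5: {c1, c13, c5}.
Common ancestors: {c1, c13}.
Among these, c1 is not an ancestor of any other common ancestor — it is the merge base.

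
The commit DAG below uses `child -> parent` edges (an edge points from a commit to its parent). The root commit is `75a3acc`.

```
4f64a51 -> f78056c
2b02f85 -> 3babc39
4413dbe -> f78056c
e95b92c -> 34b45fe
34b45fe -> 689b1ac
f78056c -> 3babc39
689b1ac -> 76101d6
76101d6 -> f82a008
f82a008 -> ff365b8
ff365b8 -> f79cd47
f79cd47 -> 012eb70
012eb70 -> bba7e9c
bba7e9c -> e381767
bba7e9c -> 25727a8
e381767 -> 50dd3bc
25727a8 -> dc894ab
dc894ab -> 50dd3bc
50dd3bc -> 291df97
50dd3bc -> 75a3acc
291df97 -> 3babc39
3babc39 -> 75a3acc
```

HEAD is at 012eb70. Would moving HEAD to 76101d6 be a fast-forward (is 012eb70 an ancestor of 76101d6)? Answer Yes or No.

Yes

A fast-forward from 012eb70 to 76101d6 is possible iff 012eb70 is an ancestor of 76101d6.
Ancestors of 76101d6: {012eb70, 25727a8, 291df97, 3babc39, 50dd3bc, 75a3acc, 76101d6, bba7e9c, dc894ab, e381767, f79cd47, f82a008, ff365b8}.
012eb70 is among them, so fast-forward is possible.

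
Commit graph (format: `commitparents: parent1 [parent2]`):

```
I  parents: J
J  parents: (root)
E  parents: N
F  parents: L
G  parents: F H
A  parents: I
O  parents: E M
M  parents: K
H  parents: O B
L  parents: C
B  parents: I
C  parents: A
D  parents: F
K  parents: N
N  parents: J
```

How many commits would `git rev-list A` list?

Walking parent pointers from A: reachable set = {A, I, J}.
That is 3 commits.

3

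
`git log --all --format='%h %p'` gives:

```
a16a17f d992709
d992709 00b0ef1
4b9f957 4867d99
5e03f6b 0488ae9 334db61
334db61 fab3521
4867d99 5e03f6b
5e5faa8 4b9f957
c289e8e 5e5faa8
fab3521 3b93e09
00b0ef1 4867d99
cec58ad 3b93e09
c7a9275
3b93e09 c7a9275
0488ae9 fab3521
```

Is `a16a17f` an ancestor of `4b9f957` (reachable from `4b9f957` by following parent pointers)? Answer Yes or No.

Ancestors of 4b9f957: {0488ae9, 334db61, 3b93e09, 4867d99, 4b9f957, 5e03f6b, c7a9275, fab3521}.
a16a17f is not in that set, so it is not an ancestor of 4b9f957.

No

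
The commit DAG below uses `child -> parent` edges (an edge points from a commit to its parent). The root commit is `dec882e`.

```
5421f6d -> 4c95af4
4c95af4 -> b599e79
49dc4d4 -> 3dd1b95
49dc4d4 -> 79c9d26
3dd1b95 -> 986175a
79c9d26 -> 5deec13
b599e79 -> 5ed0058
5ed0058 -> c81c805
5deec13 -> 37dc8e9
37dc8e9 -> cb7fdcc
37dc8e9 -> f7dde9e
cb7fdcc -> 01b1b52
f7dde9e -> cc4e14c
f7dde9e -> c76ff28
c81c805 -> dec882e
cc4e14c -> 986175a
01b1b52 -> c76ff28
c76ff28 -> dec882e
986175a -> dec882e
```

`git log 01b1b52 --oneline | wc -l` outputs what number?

3

Walking parent pointers from 01b1b52: reachable set = {01b1b52, c76ff28, dec882e}.
That is 3 commits.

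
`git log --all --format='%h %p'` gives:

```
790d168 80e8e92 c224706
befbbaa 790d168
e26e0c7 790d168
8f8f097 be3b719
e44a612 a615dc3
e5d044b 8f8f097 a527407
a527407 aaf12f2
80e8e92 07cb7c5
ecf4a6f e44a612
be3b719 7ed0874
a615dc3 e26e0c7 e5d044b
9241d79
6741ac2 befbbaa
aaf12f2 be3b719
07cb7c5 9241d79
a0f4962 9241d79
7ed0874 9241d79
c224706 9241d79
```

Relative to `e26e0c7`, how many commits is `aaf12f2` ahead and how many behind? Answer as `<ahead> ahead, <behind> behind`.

3 ahead, 5 behind

Reachable from aaf12f2: {7ed0874, 9241d79, aaf12f2, be3b719}.
Reachable from e26e0c7: {07cb7c5, 790d168, 80e8e92, 9241d79, c224706, e26e0c7}.
Only in aaf12f2's history (ahead): {7ed0874, aaf12f2, be3b719} — 3.
Only in e26e0c7's history (behind): {07cb7c5, 790d168, 80e8e92, c224706, e26e0c7} — 5.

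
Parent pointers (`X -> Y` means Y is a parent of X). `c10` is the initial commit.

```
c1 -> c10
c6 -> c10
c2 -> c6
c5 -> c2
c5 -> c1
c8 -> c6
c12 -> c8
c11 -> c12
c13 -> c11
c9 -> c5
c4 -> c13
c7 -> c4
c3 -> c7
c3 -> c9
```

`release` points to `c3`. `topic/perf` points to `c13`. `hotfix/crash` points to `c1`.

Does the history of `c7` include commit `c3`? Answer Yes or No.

No

Ancestors of c7: {c10, c11, c12, c13, c4, c6, c7, c8}.
c3 is not in that set, so it is not an ancestor of c7.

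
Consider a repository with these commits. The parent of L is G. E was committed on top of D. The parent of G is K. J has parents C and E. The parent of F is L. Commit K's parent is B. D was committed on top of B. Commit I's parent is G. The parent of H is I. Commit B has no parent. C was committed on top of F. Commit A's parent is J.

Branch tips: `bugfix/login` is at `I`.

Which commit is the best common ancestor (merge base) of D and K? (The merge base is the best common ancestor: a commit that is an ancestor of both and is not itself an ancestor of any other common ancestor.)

Ancestors of D: {B, D}.
Ancestors of K: {B, K}.
Common ancestors: {B}.
The only common ancestor is B, so it is the merge base.

B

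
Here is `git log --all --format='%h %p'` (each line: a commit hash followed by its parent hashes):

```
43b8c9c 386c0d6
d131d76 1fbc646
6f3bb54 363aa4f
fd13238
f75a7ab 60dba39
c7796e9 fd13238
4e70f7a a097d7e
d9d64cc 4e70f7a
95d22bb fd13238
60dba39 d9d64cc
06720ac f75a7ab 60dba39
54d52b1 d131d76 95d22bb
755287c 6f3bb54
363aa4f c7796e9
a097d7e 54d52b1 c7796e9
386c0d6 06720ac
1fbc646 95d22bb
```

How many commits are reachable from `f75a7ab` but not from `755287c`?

9

Reachable from f75a7ab: {1fbc646, 4e70f7a, 54d52b1, 60dba39, 95d22bb, a097d7e, c7796e9, d131d76, d9d64cc, f75a7ab, fd13238}.
Reachable from 755287c: {363aa4f, 6f3bb54, 755287c, c7796e9, fd13238}.
In f75a7ab's history but not 755287c's: {1fbc646, 4e70f7a, 54d52b1, 60dba39, 95d22bb, a097d7e, d131d76, d9d64cc, f75a7ab} — 9 commits.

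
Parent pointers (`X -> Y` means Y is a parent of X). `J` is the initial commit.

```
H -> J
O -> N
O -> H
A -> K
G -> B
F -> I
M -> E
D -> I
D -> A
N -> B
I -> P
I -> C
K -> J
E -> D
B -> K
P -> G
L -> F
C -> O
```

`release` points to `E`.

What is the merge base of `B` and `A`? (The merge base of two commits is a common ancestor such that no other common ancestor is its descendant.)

K

Ancestors of B: {B, J, K}.
Ancestors of A: {A, J, K}.
Common ancestors: {J, K}.
Among these, K is not an ancestor of any other common ancestor — it is the merge base.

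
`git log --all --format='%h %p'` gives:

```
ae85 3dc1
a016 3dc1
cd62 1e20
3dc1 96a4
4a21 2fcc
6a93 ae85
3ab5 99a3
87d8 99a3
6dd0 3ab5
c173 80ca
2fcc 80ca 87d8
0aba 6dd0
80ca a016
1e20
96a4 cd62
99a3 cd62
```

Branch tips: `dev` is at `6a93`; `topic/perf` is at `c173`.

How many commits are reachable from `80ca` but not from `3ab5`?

4

Reachable from 80ca: {1e20, 3dc1, 80ca, 96a4, a016, cd62}.
Reachable from 3ab5: {1e20, 3ab5, 99a3, cd62}.
In 80ca's history but not 3ab5's: {3dc1, 80ca, 96a4, a016} — 4 commits.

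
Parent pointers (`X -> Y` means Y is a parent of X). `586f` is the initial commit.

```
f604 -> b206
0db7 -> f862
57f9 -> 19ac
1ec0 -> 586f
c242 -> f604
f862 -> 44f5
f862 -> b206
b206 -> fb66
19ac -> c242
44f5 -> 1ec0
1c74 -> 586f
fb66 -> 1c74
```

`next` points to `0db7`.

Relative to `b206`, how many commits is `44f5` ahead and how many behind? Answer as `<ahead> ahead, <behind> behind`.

Reachable from 44f5: {1ec0, 44f5, 586f}.
Reachable from b206: {1c74, 586f, b206, fb66}.
Only in 44f5's history (ahead): {1ec0, 44f5} — 2.
Only in b206's history (behind): {1c74, b206, fb66} — 3.

2 ahead, 3 behind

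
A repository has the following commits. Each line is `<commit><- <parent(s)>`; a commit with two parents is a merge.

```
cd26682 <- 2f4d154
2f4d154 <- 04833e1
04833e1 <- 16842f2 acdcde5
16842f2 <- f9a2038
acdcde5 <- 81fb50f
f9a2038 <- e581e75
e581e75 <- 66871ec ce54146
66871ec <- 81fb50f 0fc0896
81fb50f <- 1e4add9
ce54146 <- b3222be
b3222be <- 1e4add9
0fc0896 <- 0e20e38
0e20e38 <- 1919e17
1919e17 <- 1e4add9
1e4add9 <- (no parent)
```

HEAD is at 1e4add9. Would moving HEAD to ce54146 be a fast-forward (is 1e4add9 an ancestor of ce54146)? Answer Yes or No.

Yes

A fast-forward from 1e4add9 to ce54146 is possible iff 1e4add9 is an ancestor of ce54146.
Ancestors of ce54146: {1e4add9, b3222be, ce54146}.
1e4add9 is among them, so fast-forward is possible.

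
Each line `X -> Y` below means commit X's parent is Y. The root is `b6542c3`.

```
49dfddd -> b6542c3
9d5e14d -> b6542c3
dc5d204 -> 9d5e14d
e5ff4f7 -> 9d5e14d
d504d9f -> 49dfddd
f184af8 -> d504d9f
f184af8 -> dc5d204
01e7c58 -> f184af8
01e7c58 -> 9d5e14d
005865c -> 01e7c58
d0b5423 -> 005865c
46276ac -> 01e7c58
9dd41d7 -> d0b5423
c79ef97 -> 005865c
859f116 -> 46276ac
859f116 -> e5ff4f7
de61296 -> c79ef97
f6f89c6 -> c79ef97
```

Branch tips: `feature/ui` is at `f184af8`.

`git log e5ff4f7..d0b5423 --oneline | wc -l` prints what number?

7

Reachable from d0b5423: {005865c, 01e7c58, 49dfddd, 9d5e14d, b6542c3, d0b5423, d504d9f, dc5d204, f184af8}.
Reachable from e5ff4f7: {9d5e14d, b6542c3, e5ff4f7}.
In d0b5423's history but not e5ff4f7's: {005865c, 01e7c58, 49dfddd, d0b5423, d504d9f, dc5d204, f184af8} — 7 commits.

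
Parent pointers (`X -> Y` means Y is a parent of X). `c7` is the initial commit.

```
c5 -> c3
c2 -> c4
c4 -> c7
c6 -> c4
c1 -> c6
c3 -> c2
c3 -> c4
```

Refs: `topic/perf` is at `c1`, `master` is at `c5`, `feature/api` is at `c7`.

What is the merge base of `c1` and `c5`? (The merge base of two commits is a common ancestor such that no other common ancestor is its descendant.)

c4

Ancestors of c1: {c1, c4, c6, c7}.
Ancestors of c5: {c2, c3, c4, c5, c7}.
Common ancestors: {c4, c7}.
Among these, c4 is not an ancestor of any other common ancestor — it is the merge base.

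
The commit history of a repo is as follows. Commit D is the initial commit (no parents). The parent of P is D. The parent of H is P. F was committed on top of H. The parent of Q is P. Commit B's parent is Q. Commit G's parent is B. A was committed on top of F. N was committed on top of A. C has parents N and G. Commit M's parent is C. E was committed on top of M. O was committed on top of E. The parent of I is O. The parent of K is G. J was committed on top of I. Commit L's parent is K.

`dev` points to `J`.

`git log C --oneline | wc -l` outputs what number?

Walking parent pointers from C: reachable set = {A, B, C, D, F, G, H, N, P, Q}.
That is 10 commits.

10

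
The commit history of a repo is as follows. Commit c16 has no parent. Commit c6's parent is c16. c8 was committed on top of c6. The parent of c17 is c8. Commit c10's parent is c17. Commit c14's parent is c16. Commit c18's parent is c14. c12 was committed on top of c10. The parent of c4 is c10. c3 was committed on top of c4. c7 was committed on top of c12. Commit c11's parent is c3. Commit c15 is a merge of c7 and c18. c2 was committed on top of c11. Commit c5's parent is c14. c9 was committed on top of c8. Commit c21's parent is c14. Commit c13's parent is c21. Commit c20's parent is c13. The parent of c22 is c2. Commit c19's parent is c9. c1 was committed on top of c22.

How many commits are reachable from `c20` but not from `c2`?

4

Reachable from c20: {c13, c14, c16, c20, c21}.
Reachable from c2: {c10, c11, c16, c17, c2, c3, c4, c6, c8}.
In c20's history but not c2's: {c13, c14, c20, c21} — 4 commits.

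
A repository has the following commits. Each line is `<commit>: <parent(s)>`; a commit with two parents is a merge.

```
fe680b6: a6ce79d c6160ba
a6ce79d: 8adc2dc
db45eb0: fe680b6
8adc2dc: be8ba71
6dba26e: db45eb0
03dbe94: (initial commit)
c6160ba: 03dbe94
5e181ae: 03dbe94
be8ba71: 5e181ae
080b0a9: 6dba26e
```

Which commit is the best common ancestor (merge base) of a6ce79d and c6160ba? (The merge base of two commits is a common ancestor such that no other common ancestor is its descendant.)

03dbe94

Ancestors of a6ce79d: {03dbe94, 5e181ae, 8adc2dc, a6ce79d, be8ba71}.
Ancestors of c6160ba: {03dbe94, c6160ba}.
Common ancestors: {03dbe94}.
The only common ancestor is 03dbe94, so it is the merge base.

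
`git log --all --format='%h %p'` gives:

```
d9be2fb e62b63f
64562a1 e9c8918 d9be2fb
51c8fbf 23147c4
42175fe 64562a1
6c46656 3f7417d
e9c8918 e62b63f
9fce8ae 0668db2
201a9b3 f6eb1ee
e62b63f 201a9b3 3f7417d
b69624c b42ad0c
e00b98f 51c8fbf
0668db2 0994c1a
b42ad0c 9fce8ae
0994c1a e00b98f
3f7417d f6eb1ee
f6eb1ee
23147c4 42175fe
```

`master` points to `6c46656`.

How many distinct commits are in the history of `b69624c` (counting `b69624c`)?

Walking parent pointers from b69624c: reachable set = {0668db2, 0994c1a, 201a9b3, 23147c4, 3f7417d, 42175fe, 51c8fbf, 64562a1, 9fce8ae, b42ad0c, b69624c, d9be2fb, e00b98f, e62b63f, e9c8918, f6eb1ee}.
That is 16 commits.

16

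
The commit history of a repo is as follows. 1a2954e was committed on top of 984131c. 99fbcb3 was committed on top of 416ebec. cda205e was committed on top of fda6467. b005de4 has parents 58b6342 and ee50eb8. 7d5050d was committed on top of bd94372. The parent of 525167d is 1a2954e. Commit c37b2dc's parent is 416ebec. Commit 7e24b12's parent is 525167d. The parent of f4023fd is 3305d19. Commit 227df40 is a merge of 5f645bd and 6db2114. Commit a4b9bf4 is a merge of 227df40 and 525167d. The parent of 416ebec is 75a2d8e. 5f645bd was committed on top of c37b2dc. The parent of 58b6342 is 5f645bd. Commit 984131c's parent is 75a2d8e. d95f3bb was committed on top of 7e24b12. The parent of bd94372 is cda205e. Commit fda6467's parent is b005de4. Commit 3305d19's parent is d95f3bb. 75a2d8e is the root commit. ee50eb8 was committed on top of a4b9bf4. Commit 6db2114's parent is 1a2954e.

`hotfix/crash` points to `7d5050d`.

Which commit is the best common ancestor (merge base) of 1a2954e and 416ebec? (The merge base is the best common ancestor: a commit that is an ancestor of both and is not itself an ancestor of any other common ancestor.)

Ancestors of 1a2954e: {1a2954e, 75a2d8e, 984131c}.
Ancestors of 416ebec: {416ebec, 75a2d8e}.
Common ancestors: {75a2d8e}.
The only common ancestor is 75a2d8e, so it is the merge base.

75a2d8e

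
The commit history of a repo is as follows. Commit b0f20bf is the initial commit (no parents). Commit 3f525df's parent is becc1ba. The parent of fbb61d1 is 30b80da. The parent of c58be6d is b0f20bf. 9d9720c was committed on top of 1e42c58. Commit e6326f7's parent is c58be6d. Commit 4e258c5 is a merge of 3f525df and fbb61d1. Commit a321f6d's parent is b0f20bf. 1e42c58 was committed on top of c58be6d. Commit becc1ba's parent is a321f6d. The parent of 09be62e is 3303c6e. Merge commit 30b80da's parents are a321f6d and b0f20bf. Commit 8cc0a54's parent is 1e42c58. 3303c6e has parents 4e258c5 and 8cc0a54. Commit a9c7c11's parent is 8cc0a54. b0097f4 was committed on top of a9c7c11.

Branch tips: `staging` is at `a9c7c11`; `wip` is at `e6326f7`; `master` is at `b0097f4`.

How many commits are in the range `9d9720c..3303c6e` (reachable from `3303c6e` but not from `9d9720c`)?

8

Reachable from 3303c6e: {1e42c58, 30b80da, 3303c6e, 3f525df, 4e258c5, 8cc0a54, a321f6d, b0f20bf, becc1ba, c58be6d, fbb61d1}.
Reachable from 9d9720c: {1e42c58, 9d9720c, b0f20bf, c58be6d}.
In 3303c6e's history but not 9d9720c's: {30b80da, 3303c6e, 3f525df, 4e258c5, 8cc0a54, a321f6d, becc1ba, fbb61d1} — 8 commits.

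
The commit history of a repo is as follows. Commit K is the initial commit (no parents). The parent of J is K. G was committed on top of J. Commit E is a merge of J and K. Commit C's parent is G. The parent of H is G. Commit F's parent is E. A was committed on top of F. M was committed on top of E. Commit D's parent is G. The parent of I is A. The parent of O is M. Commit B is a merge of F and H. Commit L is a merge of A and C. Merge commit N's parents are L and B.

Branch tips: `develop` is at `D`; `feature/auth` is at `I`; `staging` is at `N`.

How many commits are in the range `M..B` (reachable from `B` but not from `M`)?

4

Reachable from B: {B, E, F, G, H, J, K}.
Reachable from M: {E, J, K, M}.
In B's history but not M's: {B, F, G, H} — 4 commits.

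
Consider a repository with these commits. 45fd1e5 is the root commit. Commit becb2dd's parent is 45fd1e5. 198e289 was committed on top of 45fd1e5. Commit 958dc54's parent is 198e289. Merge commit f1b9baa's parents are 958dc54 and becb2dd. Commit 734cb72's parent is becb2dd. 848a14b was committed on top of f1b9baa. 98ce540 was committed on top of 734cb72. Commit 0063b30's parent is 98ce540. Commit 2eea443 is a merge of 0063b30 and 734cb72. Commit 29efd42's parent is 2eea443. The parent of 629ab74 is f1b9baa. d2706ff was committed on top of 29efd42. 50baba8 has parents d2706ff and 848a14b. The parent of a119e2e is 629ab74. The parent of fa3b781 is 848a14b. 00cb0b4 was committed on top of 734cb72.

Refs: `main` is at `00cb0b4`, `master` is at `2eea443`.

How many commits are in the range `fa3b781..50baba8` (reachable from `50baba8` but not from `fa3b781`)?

Reachable from 50baba8: {0063b30, 198e289, 29efd42, 2eea443, 45fd1e5, 50baba8, 734cb72, 848a14b, 958dc54, 98ce540, becb2dd, d2706ff, f1b9baa}.
Reachable from fa3b781: {198e289, 45fd1e5, 848a14b, 958dc54, becb2dd, f1b9baa, fa3b781}.
In 50baba8's history but not fa3b781's: {0063b30, 29efd42, 2eea443, 50baba8, 734cb72, 98ce540, d2706ff} — 7 commits.

7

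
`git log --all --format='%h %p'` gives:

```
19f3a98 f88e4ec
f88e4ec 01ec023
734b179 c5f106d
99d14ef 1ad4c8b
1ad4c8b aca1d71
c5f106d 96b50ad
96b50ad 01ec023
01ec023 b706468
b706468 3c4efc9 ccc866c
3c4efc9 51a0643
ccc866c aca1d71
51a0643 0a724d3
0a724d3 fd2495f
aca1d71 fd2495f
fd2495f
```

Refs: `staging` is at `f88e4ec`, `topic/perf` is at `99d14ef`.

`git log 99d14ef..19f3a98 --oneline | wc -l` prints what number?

8

Reachable from 19f3a98: {01ec023, 0a724d3, 19f3a98, 3c4efc9, 51a0643, aca1d71, b706468, ccc866c, f88e4ec, fd2495f}.
Reachable from 99d14ef: {1ad4c8b, 99d14ef, aca1d71, fd2495f}.
In 19f3a98's history but not 99d14ef's: {01ec023, 0a724d3, 19f3a98, 3c4efc9, 51a0643, b706468, ccc866c, f88e4ec} — 8 commits.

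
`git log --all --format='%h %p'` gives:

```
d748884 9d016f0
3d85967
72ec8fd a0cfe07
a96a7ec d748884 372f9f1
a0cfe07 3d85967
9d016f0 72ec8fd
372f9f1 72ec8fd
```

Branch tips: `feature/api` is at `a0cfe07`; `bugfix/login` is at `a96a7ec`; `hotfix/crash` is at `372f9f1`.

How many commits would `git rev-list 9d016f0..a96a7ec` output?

3

Reachable from a96a7ec: {372f9f1, 3d85967, 72ec8fd, 9d016f0, a0cfe07, a96a7ec, d748884}.
Reachable from 9d016f0: {3d85967, 72ec8fd, 9d016f0, a0cfe07}.
In a96a7ec's history but not 9d016f0's: {372f9f1, a96a7ec, d748884} — 3 commits.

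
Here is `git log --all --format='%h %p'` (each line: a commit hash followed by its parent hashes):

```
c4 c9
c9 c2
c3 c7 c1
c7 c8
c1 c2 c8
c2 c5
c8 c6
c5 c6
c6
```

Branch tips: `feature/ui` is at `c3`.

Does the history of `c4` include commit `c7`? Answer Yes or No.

No

Ancestors of c4: {c2, c4, c5, c6, c9}.
c7 is not in that set, so it is not an ancestor of c4.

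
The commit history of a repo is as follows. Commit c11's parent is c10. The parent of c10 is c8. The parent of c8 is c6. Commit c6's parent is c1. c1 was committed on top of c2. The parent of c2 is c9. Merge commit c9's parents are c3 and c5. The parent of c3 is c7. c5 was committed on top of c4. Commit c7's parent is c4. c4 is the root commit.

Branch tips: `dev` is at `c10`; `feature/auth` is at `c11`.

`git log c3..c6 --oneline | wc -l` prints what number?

5

Reachable from c6: {c1, c2, c3, c4, c5, c6, c7, c9}.
Reachable from c3: {c3, c4, c7}.
In c6's history but not c3's: {c1, c2, c5, c6, c9} — 5 commits.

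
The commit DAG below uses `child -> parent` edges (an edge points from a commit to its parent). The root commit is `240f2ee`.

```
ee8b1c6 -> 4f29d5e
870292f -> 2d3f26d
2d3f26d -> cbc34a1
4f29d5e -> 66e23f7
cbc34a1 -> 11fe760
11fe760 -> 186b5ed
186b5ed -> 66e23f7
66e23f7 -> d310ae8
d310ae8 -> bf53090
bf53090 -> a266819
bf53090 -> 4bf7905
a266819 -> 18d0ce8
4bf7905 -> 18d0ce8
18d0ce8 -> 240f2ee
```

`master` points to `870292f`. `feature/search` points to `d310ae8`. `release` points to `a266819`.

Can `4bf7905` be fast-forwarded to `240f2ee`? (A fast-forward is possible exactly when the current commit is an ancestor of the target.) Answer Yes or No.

No

A fast-forward from 4bf7905 to 240f2ee is possible iff 4bf7905 is an ancestor of 240f2ee.
Ancestors of 240f2ee: {240f2ee}.
4bf7905 is not among them, so fast-forward is not possible.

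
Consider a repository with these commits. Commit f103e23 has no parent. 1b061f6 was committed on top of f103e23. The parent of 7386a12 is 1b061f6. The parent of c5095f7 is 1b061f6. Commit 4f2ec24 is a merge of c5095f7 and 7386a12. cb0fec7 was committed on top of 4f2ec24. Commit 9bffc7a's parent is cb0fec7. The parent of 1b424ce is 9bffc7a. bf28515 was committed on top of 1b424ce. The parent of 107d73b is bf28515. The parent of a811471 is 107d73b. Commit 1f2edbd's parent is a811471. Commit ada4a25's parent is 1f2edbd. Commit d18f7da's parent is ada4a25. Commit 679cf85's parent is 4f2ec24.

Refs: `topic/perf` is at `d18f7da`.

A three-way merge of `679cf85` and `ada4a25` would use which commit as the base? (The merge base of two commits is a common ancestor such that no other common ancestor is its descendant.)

Ancestors of 679cf85: {1b061f6, 4f2ec24, 679cf85, 7386a12, c5095f7, f103e23}.
Ancestors of ada4a25: {107d73b, 1b061f6, 1b424ce, 1f2edbd, 4f2ec24, 7386a12, 9bffc7a, a811471, ada4a25, bf28515, c5095f7, cb0fec7, f103e23}.
Common ancestors: {1b061f6, 4f2ec24, 7386a12, c5095f7, f103e23}.
Among these, 4f2ec24 is not an ancestor of any other common ancestor — it is the merge base.

4f2ec24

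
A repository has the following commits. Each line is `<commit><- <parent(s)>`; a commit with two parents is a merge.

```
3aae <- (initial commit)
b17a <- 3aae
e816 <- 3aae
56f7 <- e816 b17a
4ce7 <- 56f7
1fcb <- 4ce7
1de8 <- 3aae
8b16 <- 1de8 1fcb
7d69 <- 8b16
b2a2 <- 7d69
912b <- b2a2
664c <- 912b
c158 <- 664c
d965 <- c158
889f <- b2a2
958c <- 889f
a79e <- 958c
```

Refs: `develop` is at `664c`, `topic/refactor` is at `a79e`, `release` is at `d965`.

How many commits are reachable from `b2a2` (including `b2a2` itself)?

10

Walking parent pointers from b2a2: reachable set = {1de8, 1fcb, 3aae, 4ce7, 56f7, 7d69, 8b16, b17a, b2a2, e816}.
That is 10 commits.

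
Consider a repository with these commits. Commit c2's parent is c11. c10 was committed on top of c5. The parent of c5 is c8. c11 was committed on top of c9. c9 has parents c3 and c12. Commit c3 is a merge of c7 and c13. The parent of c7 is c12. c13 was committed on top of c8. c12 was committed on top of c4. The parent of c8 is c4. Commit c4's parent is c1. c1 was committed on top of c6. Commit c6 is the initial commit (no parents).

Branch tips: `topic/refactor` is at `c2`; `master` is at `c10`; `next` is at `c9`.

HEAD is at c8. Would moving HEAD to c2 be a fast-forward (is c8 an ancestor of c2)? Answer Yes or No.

A fast-forward from c8 to c2 is possible iff c8 is an ancestor of c2.
Ancestors of c2: {c1, c11, c12, c13, c2, c3, c4, c6, c7, c8, c9}.
c8 is among them, so fast-forward is possible.

Yes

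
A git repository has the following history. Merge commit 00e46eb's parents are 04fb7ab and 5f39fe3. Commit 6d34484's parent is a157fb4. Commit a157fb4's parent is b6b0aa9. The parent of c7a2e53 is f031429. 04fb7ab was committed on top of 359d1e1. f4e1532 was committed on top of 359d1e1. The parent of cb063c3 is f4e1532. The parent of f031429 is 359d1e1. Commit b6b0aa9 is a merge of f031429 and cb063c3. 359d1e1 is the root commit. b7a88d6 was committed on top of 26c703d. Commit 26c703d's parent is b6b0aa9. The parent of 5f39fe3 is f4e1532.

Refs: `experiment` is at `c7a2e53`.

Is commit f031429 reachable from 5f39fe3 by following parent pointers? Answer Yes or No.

No

Ancestors of 5f39fe3: {359d1e1, 5f39fe3, f4e1532}.
f031429 is not in that set, so it is not an ancestor of 5f39fe3.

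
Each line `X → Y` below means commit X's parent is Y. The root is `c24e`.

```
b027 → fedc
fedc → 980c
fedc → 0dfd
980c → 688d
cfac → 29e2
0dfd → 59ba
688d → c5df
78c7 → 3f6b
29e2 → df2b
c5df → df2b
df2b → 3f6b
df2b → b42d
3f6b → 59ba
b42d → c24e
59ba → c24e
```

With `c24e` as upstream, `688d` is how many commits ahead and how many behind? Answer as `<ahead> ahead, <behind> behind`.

Reachable from 688d: {3f6b, 59ba, 688d, b42d, c24e, c5df, df2b}.
Reachable from c24e: {c24e}.
Only in 688d's history (ahead): {3f6b, 59ba, 688d, b42d, c5df, df2b} — 6.
Only in c24e's history (behind): {} — 0.

6 ahead, 0 behind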